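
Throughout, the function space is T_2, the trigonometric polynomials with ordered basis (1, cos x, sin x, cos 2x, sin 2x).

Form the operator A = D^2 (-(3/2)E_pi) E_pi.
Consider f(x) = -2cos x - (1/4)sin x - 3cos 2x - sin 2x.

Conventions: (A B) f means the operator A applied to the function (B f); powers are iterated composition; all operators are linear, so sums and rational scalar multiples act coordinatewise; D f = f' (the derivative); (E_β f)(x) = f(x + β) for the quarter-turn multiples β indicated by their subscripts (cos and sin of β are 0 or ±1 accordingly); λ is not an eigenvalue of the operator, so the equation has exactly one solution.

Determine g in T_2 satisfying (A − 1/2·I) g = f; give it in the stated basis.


write g with unknown coordinates in the stated basis and equate coefficients in (A − 1/2·I) g = f
solving from the highest basis element down gives g = -2cos x - (1/4)sin x - (6/11)cos 2x - (2/11)sin 2x
check: A g = -3cos x - (3/8)sin x - (36/11)cos 2x - (12/11)sin 2x
so A g − 1/2·g = -2cos x - (1/4)sin x - 3cos 2x - sin 2x = f ✓

g(x) = -2cos x - (1/4)sin x - (6/11)cos 2x - (2/11)sin 2x


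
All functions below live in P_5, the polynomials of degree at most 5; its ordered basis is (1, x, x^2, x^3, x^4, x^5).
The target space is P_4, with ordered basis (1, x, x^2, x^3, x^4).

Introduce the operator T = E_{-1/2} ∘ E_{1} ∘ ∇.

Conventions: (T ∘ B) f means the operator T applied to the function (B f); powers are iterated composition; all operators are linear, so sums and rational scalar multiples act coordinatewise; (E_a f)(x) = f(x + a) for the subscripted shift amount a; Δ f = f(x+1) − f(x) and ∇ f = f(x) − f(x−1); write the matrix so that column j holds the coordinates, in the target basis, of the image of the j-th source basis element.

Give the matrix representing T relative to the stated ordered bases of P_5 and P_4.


image of 1: 0
image of x: 1
image of x^2: 2x
image of x^3: 3x^2 + 1/4
image of x^4: 4x^3 + x
image of x^5: 5x^4 + (5/2)x^2 + 1/16
each image's coordinates form column j of the matrix

the matrix is [[0, 1, 0, 1/4, 0, 1/16]; [0, 0, 2, 0, 1, 0]; [0, 0, 0, 3, 0, 5/2]; [0, 0, 0, 0, 4, 0]; [0, 0, 0, 0, 0, 5]] (rows listed top to bottom)


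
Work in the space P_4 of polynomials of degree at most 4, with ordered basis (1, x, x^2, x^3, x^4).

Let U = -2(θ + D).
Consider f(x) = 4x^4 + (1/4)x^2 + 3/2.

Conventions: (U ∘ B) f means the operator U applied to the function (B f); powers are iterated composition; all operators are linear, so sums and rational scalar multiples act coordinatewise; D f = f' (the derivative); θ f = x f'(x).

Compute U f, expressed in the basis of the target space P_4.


g(x) = -32x^4 - 32x^3 - x^2 - x

θ f = 16x^4 + (1/2)x^2
D f = 16x^3 + (1/2)x
(θ + D) f = 16x^4 + 16x^3 + (1/2)x^2 + (1/2)x
(-2(θ + D)) f = -32x^4 - 32x^3 - x^2 - x


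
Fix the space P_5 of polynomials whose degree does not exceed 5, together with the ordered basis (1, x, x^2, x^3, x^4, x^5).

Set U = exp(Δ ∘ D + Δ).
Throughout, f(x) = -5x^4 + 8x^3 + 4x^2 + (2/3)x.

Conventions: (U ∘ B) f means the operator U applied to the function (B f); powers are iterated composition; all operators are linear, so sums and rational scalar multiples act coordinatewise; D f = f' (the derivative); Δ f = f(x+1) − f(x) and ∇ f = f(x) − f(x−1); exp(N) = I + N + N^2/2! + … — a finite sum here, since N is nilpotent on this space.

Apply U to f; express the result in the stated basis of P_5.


order-1 term: -20x^3 - 66x^2 + 59/3
order-2 term: -30x^2 - 156x - 139
order-3 term: -20x - 82
order-4 term: -5
the series for exp(Δ ∘ D + Δ) f terminates at order 4
exp(Δ ∘ D + Δ) f = -5x^4 - 12x^3 - 92x^2 - (526/3)x - 619/3

the image equals g(x) = -5x^4 - 12x^3 - 92x^2 - (526/3)x - 619/3


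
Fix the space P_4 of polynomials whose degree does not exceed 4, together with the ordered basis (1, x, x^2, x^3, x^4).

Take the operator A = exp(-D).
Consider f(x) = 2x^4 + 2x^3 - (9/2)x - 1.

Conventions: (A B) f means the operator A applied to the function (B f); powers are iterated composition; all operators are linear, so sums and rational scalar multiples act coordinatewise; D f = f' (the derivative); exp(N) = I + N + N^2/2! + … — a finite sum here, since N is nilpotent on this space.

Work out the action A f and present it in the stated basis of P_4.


order-1 term: -8x^3 - 6x^2 + 9/2
order-2 term: 12x^2 + 6x
order-3 term: -8x - 2
order-4 term: 2
the series for exp(-D) f terminates at order 4
exp(-D) f = 2x^4 - 6x^3 + 6x^2 - (13/2)x + 7/2

the image equals g(x) = 2x^4 - 6x^3 + 6x^2 - (13/2)x + 7/2


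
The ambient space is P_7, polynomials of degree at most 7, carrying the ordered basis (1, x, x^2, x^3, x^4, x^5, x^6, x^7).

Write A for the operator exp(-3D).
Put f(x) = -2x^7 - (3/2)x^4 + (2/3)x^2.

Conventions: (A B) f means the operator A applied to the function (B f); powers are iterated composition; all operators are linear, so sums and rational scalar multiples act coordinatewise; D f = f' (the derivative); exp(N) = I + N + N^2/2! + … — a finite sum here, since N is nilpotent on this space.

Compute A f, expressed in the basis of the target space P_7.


the image equals g(x) = -2x^7 + 42x^6 - 378x^5 + (3777/2)x^4 - 5652x^3 + (30377/3)x^2 - 10048x + 8517/2

order-1 term: 42x^6 + 18x^3 - 4x
order-2 term: -378x^5 - 81x^2 + 6
order-3 term: 1890x^4 + 162x
order-4 term: -5670x^3 - 243/2
order-5 term: 10206x^2
order-6 term: -10206x
order-7 term: 4374
the series for exp(-3D) f terminates at order 7
exp(-3D) f = -2x^7 + 42x^6 - 378x^5 + (3777/2)x^4 - 5652x^3 + (30377/3)x^2 - 10048x + 8517/2


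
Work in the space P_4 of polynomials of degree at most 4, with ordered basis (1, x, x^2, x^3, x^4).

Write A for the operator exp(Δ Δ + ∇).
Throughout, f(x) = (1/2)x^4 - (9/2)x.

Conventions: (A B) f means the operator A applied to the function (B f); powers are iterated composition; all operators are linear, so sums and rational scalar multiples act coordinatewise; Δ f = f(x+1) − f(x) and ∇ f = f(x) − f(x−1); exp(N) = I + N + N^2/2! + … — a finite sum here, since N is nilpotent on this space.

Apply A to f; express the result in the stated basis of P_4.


order-1 term: 2x^3 + 3x^2 + 14x + 2
order-2 term: 3x^2 + 6x + 31/2
order-3 term: 2x + 3
order-4 term: 1/2
the series for exp(Δ Δ + ∇) f terminates at order 4
exp(Δ Δ + ∇) f = (1/2)x^4 + 2x^3 + 6x^2 + (35/2)x + 21

the result is g(x) = (1/2)x^4 + 2x^3 + 6x^2 + (35/2)x + 21


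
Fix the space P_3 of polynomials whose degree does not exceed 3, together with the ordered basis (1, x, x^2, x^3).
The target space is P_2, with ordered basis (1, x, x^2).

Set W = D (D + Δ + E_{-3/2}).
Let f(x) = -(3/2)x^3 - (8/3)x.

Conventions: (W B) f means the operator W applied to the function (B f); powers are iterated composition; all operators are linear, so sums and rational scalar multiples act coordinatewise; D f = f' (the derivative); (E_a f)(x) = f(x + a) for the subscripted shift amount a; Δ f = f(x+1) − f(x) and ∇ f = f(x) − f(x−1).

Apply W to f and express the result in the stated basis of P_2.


D f = -(9/2)x^2 - 8/3
Δ f = -(9/2)x^2 - (9/2)x - 25/6
E_{-3/2} f = -(3/2)x^3 + (27/4)x^2 - (307/24)x + 145/16
(D + Δ + E_{-3/2}) f = -(3/2)x^3 - (9/4)x^2 - (415/24)x + 107/48
D (D + Δ + E_{-3/2}) f = -(9/2)x^2 - (9/2)x - 415/24

the image equals g(x) = -(9/2)x^2 - (9/2)x - 415/24


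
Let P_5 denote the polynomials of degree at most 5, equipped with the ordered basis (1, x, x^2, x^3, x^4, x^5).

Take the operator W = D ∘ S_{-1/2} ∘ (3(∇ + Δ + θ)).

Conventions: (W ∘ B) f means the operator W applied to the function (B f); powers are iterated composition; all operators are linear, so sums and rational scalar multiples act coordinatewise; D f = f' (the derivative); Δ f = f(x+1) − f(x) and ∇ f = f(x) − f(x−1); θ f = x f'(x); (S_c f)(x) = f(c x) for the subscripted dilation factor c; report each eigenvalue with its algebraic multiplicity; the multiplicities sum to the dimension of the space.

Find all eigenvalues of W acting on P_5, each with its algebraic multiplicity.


image of 1: 0
image of x: -3/2
image of x^2: 3x - 6
image of x^3: -(27/8)x^2 + 9x
image of x^4: 3x^3 - 9x^2 - 12
image of x^5: -(75/32)x^4 + (15/2)x^3 + 30x
the matrix is upper triangular; its diagonal is (0, 0, 0, 0, 0, 0)
for a triangular matrix the eigenvalues are the diagonal entries, with algebraic multiplicity their repetition count

λ = 0 (multiplicity 6)


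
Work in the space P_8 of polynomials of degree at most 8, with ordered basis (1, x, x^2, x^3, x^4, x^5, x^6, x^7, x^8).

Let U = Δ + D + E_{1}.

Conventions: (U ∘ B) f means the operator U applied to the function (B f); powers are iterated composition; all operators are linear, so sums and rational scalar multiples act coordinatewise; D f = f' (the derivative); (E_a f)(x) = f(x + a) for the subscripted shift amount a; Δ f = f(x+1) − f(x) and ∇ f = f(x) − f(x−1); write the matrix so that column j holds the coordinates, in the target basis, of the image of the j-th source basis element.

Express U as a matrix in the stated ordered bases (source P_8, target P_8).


the matrix is [[1, 3, 2, 2, 2, 2, 2, 2, 2]; [0, 1, 6, 6, 8, 10, 12, 14, 16]; [0, 0, 1, 9, 12, 20, 30, 42, 56]; [0, 0, 0, 1, 12, 20, 40, 70, 112]; [0, 0, 0, 0, 1, 15, 30, 70, 140]; [0, 0, 0, 0, 0, 1, 18, 42, 112]; [0, 0, 0, 0, 0, 0, 1, 21, 56]; [0, 0, 0, 0, 0, 0, 0, 1, 24]; [0, 0, 0, 0, 0, 0, 0, 0, 1]] (rows listed top to bottom)

image of 1: 1
image of x: x + 3
image of x^2: x^2 + 6x + 2
image of x^3: x^3 + 9x^2 + 6x + 2
image of x^4: x^4 + 12x^3 + 12x^2 + 8x + 2
image of x^5: x^5 + 15x^4 + 20x^3 + 20x^2 + 10x + 2
image of x^6: x^6 + 18x^5 + 30x^4 + 40x^3 + 30x^2 + 12x + 2
image of x^7: x^7 + 21x^6 + 42x^5 + 70x^4 + 70x^3 + 42x^2 + 14x + 2
image of x^8: x^8 + 24x^7 + 56x^6 + 112x^5 + 140x^4 + 112x^3 + 56x^2 + 16x + 2
each image's coordinates form column j of the matrix


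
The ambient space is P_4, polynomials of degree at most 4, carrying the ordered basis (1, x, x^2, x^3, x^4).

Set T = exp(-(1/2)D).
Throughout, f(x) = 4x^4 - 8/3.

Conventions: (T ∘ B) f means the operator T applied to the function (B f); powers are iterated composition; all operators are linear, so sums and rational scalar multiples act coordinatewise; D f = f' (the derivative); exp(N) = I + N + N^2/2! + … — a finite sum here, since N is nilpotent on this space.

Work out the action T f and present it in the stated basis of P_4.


order-1 term: -8x^3
order-2 term: 6x^2
order-3 term: -2x
order-4 term: 1/4
the series for exp(-(1/2)D) f terminates at order 4
exp(-(1/2)D) f = 4x^4 - 8x^3 + 6x^2 - 2x - 29/12

the result is g(x) = 4x^4 - 8x^3 + 6x^2 - 2x - 29/12


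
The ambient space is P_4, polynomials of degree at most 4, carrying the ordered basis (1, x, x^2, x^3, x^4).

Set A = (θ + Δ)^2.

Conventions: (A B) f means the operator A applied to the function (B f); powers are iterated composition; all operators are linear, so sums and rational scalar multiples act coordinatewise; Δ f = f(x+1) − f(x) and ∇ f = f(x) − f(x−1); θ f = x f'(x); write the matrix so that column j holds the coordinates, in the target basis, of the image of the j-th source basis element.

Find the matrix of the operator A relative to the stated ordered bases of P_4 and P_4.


image of 1: 0
image of x: x + 1
image of x^2: 4x^2 + 6x + 4
image of x^3: 9x^3 + 15x^2 + 18x + 9
image of x^4: 16x^4 + 28x^3 + 48x^2 + 44x + 18
each image's coordinates form column j of the matrix

the matrix is [[0, 1, 4, 9, 18]; [0, 1, 6, 18, 44]; [0, 0, 4, 15, 48]; [0, 0, 0, 9, 28]; [0, 0, 0, 0, 16]] (rows listed top to bottom)


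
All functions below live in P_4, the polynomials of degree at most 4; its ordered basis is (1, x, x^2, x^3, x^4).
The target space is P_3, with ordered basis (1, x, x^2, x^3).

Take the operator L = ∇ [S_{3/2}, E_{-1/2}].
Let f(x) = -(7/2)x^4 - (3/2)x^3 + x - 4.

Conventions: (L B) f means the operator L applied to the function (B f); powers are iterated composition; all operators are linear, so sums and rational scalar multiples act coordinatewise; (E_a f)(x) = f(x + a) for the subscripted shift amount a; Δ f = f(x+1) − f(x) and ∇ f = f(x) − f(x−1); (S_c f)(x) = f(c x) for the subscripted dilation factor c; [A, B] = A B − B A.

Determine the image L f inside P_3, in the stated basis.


the result is g(x) = -(567/16)x^2 + (1917/32)x - 1803/64

E_{-1/2} f = -(7/2)x^4 + (11/2)x^3 - 3x^2 + (13/8)x - 145/32
S_{3/2} E_{-1/2} f = -(567/32)x^4 + (297/16)x^3 - (27/4)x^2 + (39/16)x - 145/32
S_{3/2} f = -(567/32)x^4 - (81/16)x^3 + (3/2)x - 4
E_{-1/2} S_{3/2} f = -(567/32)x^4 + (243/8)x^3 - (1215/64)x^2 + (105/16)x - 2675/512
[S_{3/2}, E_{-1/2}] f = -(189/16)x^3 + (783/64)x^2 - (33/8)x + 355/512
∇ [S_{3/2}, E_{-1/2}] f = -(567/16)x^2 + (1917/32)x - 1803/64


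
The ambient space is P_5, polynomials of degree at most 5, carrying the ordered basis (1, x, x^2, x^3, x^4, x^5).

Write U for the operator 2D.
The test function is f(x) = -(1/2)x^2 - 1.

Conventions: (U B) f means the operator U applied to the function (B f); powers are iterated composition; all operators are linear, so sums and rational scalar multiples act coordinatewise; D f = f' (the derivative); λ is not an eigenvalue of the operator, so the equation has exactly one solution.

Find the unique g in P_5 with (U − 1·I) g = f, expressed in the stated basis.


write g with unknown coordinates in the stated basis and equate coefficients in (U − 1·I) g = f
solving from the highest basis element down gives g = (1/2)x^2 + 2x + 5
check: U g = 2x + 4
so U g − 1·g = -(1/2)x^2 - 1 = f ✓

the result is g(x) = (1/2)x^2 + 2x + 5


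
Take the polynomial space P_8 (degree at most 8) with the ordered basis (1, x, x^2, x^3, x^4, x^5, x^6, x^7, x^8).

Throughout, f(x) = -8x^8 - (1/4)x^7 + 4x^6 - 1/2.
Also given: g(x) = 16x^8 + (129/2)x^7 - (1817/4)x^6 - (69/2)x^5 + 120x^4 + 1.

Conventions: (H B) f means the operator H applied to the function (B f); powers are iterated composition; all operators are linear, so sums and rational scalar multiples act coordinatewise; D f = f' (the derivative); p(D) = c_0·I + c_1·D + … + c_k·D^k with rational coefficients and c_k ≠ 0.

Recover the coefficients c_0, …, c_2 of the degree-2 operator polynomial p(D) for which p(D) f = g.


D^0 f = -8x^8 - (1/4)x^7 + 4x^6 - 1/2
D^1 f = -64x^7 - (7/4)x^6 + 24x^5
D^2 f = -448x^6 - (21/2)x^5 + 120x^4
matching coefficients of g against c_0 f + c_1 Df + … from the top degree down determines the c_i
solution: c_0 = -2, c_1 = -1, c_2 = 1

c_0 = -2, c_1 = -1, c_2 = 1


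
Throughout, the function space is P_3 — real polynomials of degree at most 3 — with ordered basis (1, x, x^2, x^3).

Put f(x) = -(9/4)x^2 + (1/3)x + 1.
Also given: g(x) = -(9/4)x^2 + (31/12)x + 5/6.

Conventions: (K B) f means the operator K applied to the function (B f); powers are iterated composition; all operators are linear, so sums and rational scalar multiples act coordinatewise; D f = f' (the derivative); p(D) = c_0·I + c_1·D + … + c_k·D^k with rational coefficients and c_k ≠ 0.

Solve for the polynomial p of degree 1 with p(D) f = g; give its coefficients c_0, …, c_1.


D^0 f = -(9/4)x^2 + (1/3)x + 1
D^1 f = -(9/2)x + 1/3
matching coefficients of g against c_0 f + c_1 Df + … from the top degree down determines the c_i
solution: c_0 = 1, c_1 = -1/2

c_0 = 1, c_1 = -1/2


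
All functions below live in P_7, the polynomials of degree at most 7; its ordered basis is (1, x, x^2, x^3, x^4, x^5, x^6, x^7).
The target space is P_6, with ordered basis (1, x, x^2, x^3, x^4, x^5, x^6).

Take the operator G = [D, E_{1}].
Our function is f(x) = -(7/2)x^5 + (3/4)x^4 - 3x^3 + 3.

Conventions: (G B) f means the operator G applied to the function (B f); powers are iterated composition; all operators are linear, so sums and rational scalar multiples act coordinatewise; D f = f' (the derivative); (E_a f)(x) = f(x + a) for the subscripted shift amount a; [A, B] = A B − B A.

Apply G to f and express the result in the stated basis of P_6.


the result is g(x) = 0

E_{1} f = -(7/2)x^5 - (67/4)x^4 - 35x^3 - (79/2)x^2 - (47/2)x - 11/4
D E_{1} f = -(35/2)x^4 - 67x^3 - 105x^2 - 79x - 47/2
D f = -(35/2)x^4 + 3x^3 - 9x^2
E_{1} D f = -(35/2)x^4 - 67x^3 - 105x^2 - 79x - 47/2
[D, E_{1}] f = 0


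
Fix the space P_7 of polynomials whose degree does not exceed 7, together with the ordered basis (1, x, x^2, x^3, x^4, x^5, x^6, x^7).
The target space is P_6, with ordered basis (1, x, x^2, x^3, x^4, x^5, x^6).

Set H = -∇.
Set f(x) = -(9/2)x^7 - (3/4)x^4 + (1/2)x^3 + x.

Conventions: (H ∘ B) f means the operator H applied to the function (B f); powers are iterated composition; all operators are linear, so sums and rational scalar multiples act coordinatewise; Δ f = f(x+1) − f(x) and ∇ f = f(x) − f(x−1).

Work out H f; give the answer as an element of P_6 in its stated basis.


the image equals g(x) = (63/2)x^6 - (189/2)x^5 + (315/2)x^4 - (309/2)x^3 + (177/2)x^2 - 27x + 9/4

∇ f = -(63/2)x^6 + (189/2)x^5 - (315/2)x^4 + (309/2)x^3 - (177/2)x^2 + 27x - 9/4
(-∇) f = (63/2)x^6 - (189/2)x^5 + (315/2)x^4 - (309/2)x^3 + (177/2)x^2 - 27x + 9/4


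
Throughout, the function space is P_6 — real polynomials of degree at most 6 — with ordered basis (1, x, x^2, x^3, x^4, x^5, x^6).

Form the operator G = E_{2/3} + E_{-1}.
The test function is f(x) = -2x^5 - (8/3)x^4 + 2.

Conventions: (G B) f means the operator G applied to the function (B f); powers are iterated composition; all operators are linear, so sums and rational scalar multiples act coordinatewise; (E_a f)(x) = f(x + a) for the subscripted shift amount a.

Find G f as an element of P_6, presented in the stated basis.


g(x) = -4x^5 - 2x^4 - (76/3)x^3 - (244/27)x^2 - (362/81)x + 206/81

E_{2/3} f = -2x^5 - (28/3)x^4 - 16x^3 - (352/27)x^2 - (416/81)x + 98/81
E_{-1} f = -2x^5 + (22/3)x^4 - (28/3)x^3 + 4x^2 + (2/3)x + 4/3
(E_{2/3} + E_{-1}) f = -4x^5 - 2x^4 - (76/3)x^3 - (244/27)x^2 - (362/81)x + 206/81


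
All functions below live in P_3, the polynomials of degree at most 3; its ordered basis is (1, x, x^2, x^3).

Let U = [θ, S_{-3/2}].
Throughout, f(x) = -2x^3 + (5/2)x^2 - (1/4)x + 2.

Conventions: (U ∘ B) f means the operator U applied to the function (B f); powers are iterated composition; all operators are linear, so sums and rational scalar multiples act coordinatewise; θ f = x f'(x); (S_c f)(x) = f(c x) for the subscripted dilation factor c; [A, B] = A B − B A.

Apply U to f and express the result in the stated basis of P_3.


S_{-3/2} f = (27/4)x^3 + (45/8)x^2 + (3/8)x + 2
θ S_{-3/2} f = (81/4)x^3 + (45/4)x^2 + (3/8)x
θ f = -6x^3 + 5x^2 - (1/4)x
S_{-3/2} θ f = (81/4)x^3 + (45/4)x^2 + (3/8)x
[θ, S_{-3/2}] f = 0

the image equals g(x) = 0


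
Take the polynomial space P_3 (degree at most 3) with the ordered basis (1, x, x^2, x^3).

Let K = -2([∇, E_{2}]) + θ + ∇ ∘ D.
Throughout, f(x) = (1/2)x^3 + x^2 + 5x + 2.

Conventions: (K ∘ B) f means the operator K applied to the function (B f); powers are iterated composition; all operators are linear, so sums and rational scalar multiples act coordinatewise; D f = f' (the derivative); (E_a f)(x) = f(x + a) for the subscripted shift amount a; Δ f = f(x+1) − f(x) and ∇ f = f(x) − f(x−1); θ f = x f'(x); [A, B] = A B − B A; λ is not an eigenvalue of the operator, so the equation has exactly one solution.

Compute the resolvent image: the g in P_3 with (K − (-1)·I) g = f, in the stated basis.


the image equals g(x) = (1/8)x^3 + (1/3)x^2 + (17/8)x + 41/24

write g with unknown coordinates in the stated basis and equate coefficients in (K − (-1)·I) g = f
solving from the highest basis element down gives g = (1/8)x^3 + (1/3)x^2 + (17/8)x + 41/24
check: K g = (3/8)x^3 + (2/3)x^2 + (23/8)x + 7/24
so K g − (-1)·g = (1/2)x^3 + x^2 + 5x + 2 = f ✓


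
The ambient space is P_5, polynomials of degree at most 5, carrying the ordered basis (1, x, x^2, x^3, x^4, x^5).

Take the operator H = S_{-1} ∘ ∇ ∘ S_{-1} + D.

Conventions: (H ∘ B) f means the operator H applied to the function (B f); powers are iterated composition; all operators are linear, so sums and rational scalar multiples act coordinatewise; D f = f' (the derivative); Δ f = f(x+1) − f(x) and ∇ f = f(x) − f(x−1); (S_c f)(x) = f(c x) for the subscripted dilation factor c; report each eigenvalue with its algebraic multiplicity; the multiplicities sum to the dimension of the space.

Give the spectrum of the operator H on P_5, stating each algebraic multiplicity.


λ = 0 (multiplicity 6)

image of 1: 0
image of x: 0
image of x^2: -1
image of x^3: -3x - 1
image of x^4: -6x^2 - 4x - 1
image of x^5: -10x^3 - 10x^2 - 5x - 1
the matrix is upper triangular; its diagonal is (0, 0, 0, 0, 0, 0)
for a triangular matrix the eigenvalues are the diagonal entries, with algebraic multiplicity their repetition count


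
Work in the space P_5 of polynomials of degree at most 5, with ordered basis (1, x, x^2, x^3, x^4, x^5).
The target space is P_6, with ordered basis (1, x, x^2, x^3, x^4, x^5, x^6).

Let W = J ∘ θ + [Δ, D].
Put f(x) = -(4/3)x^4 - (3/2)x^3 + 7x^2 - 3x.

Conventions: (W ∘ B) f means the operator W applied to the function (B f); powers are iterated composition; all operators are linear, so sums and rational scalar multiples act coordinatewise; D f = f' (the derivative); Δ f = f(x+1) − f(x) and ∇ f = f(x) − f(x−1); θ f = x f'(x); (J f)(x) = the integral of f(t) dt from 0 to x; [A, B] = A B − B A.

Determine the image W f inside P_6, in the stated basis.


θ f = -(16/3)x^4 - (9/2)x^3 + 14x^2 - 3x
J θ f = -(16/15)x^5 - (9/8)x^4 + (14/3)x^3 - (3/2)x^2
D f = -(16/3)x^3 - (9/2)x^2 + 14x - 3
Δ D f = -16x^2 - 25x + 25/6
Δ f = -(16/3)x^3 - (25/2)x^2 + (25/6)x + 7/6
D Δ f = -16x^2 - 25x + 25/6
[Δ, D] f = 0
(J ∘ θ + [Δ, D]) f = -(16/15)x^5 - (9/8)x^4 + (14/3)x^3 - (3/2)x^2

the image equals g(x) = -(16/15)x^5 - (9/8)x^4 + (14/3)x^3 - (3/2)x^2


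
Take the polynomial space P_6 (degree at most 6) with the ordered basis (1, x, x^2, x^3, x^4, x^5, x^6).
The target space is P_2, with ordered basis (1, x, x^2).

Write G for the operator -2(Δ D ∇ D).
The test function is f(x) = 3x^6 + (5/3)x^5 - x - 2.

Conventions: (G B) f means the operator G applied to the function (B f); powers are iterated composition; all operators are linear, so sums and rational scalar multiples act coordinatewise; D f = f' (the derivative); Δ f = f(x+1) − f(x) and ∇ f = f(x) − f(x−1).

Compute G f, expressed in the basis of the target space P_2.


D f = 18x^5 + (25/3)x^4 - 1
∇ D f = 90x^4 - (440/3)x^3 + 130x^2 - (170/3)x + 29/3
D (∇ D) f = 360x^3 - 440x^2 + 260x - 170/3
Δ D (∇ D) f = 1080x^2 + 200x + 180
(-2(Δ D ∇ D)) f = -2160x^2 - 400x - 360

g(x) = -2160x^2 - 400x - 360


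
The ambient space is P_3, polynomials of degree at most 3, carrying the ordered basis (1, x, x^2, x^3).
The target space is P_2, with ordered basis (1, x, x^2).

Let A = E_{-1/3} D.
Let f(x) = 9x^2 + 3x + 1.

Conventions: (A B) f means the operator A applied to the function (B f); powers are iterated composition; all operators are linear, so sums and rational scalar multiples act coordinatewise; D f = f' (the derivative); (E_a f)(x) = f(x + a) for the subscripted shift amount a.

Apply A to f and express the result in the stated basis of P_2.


D f = 18x + 3
E_{-1/3} D f = 18x - 3

the result is g(x) = 18x - 3


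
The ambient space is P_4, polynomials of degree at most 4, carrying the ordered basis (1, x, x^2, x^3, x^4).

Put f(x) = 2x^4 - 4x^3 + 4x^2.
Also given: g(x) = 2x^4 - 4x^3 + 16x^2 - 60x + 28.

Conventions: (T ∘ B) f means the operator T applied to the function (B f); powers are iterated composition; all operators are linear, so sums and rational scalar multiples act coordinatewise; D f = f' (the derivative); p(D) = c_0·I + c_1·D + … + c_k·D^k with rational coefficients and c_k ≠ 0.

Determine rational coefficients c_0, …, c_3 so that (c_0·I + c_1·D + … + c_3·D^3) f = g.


p(D) = I + (1/2)·D^2 − D^3, i.e. c_0 = 1, c_1 = 0, c_2 = 1/2, c_3 = -1

D^0 f = 2x^4 - 4x^3 + 4x^2
D^1 f = 8x^3 - 12x^2 + 8x
D^2 f = 24x^2 - 24x + 8
D^3 f = 48x - 24
matching coefficients of g against c_0 f + c_1 Df + … from the top degree down determines the c_i
solution: c_0 = 1, c_1 = 0, c_2 = 1/2, c_3 = -1


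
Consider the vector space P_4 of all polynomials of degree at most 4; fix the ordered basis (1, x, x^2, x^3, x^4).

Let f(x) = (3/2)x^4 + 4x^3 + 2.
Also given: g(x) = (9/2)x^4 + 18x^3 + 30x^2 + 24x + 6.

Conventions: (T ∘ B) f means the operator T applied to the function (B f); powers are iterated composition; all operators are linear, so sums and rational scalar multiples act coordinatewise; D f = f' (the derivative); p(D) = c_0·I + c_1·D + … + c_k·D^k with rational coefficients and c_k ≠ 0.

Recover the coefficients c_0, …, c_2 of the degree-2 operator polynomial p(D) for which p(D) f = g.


D^0 f = (3/2)x^4 + 4x^3 + 2
D^1 f = 6x^3 + 12x^2
D^2 f = 18x^2 + 24x
matching coefficients of g against c_0 f + c_1 Df + … from the top degree down determines the c_i
solution: c_0 = 3, c_1 = 1, c_2 = 1

p(D) = 3·I + D + D^2, i.e. c_0 = 3, c_1 = 1, c_2 = 1


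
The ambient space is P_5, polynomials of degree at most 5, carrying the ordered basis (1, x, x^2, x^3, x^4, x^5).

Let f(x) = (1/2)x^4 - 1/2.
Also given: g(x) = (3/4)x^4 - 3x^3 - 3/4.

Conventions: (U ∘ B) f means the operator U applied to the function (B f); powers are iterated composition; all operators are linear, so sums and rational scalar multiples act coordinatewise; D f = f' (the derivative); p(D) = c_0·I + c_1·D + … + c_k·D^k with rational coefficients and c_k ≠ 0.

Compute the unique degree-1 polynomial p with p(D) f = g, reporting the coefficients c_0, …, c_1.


D^0 f = (1/2)x^4 - 1/2
D^1 f = 2x^3
matching coefficients of g against c_0 f + c_1 Df + … from the top degree down determines the c_i
solution: c_0 = 3/2, c_1 = -3/2

c_0 = 3/2, c_1 = -3/2


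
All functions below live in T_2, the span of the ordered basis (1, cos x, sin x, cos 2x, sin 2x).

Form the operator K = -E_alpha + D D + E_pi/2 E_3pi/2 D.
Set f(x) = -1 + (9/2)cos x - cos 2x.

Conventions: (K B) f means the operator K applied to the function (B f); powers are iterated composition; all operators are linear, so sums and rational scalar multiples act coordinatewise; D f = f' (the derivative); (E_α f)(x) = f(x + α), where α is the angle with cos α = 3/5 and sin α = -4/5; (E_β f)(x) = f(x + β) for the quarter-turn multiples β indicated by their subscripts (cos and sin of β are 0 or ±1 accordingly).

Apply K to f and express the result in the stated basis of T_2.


E_alpha f = -1 + (27/10)cos x + (18/5)sin x + (7/25)cos 2x - (24/25)sin 2x
(-E_alpha) f = 1 - (27/10)cos x - (18/5)sin x - (7/25)cos 2x + (24/25)sin 2x
D f = -(9/2)sin x + 2sin 2x
D D f = -(9/2)cos x + 4cos 2x
D f = -(9/2)sin x + 2sin 2x
E_3pi/2 D f = (9/2)cos x - 2sin 2x
E_pi/2 E_3pi/2 D f = -(9/2)sin x + 2sin 2x
(-E_alpha + D D + E_pi/2 E_3pi/2 D) f = 1 - (36/5)cos x - (81/10)sin x + (93/25)cos 2x + (74/25)sin 2x

the result is g(x) = 1 - (36/5)cos x - (81/10)sin x + (93/25)cos 2x + (74/25)sin 2x


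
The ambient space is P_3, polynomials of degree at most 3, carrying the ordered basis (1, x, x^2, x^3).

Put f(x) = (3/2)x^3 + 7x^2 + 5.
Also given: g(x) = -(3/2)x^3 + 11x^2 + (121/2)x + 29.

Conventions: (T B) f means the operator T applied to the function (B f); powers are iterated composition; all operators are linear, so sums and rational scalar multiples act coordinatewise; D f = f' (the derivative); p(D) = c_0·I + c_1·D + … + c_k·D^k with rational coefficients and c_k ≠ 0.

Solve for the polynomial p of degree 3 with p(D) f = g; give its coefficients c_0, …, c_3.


D^0 f = (3/2)x^3 + 7x^2 + 5
D^1 f = (9/2)x^2 + 14x
D^2 f = 9x + 14
D^3 f = 9
matching coefficients of g against c_0 f + c_1 Df + … from the top degree down determines the c_i
solution: c_0 = -1, c_1 = 4, c_2 = 1/2, c_3 = 3

c_0 = -1, c_1 = 4, c_2 = 1/2, c_3 = 3


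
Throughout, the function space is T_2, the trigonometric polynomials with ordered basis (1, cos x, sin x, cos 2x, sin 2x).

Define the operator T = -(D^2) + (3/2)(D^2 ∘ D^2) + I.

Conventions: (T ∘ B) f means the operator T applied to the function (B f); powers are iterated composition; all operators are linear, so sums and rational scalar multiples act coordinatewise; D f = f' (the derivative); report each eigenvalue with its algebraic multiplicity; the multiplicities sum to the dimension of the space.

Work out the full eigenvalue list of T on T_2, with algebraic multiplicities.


image of 1: 1
image of cos x: (7/2)cos x
image of sin x: (7/2)sin x
image of cos 2x: 29cos 2x
image of sin 2x: 29sin 2x
the matrix is diagonal; its diagonal is (1, 7/2, 7/2, 29, 29)
for a triangular matrix the eigenvalues are the diagonal entries, with algebraic multiplicity their repetition count

λ = 1 (multiplicity 1), λ = 7/2 (multiplicity 2), λ = 29 (multiplicity 2)


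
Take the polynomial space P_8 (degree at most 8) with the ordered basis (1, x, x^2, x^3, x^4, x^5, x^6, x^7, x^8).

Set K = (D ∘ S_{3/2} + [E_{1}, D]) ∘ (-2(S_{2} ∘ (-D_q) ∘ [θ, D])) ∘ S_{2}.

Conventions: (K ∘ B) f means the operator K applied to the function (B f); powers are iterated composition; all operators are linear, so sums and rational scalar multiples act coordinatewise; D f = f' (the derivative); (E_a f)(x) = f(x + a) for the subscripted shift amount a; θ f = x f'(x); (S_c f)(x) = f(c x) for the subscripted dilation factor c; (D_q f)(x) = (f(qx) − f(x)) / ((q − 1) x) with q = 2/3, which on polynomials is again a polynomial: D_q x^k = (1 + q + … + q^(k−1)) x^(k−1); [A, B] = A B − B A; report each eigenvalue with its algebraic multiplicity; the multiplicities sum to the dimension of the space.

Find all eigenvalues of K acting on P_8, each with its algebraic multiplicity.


image of 1: 0
image of x: 0
image of x^2: 0
image of x^3: -240
image of x^4: -4864x
image of x^5: -62400x^2
image of x^6: -648192x^3
image of x^7: -5958400x^4
image of x^8: -50601984x^5
the matrix is upper triangular; its diagonal is (0, 0, 0, 0, 0, 0, 0, 0, 0)
for a triangular matrix the eigenvalues are the diagonal entries, with algebraic multiplicity their repetition count

λ = 0 (multiplicity 9)


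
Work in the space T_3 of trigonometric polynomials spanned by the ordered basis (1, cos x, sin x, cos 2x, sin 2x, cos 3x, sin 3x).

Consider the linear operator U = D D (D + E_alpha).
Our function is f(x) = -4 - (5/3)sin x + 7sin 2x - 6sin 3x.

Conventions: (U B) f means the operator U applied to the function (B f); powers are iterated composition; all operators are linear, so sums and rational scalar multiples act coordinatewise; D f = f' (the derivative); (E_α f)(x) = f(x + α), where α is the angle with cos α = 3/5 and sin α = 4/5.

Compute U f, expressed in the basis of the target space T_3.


the image equals g(x) = 3cos x + sin x - (2072/25)cos 2x + (196/25)sin 2x + (22626/125)cos 3x - (6318/125)sin 3x

D f = -(5/3)cos x + 14cos 2x - 18cos 3x
E_alpha f = -4 - (4/3)cos x - sin x + (168/25)cos 2x - (49/25)sin 2x - (264/125)cos 3x + (702/125)sin 3x
(D + E_alpha) f = -4 - 3cos x - sin x + (518/25)cos 2x - (49/25)sin 2x - (2514/125)cos 3x + (702/125)sin 3x
D (D + E_alpha) f = -cos x + 3sin x - (98/25)cos 2x - (1036/25)sin 2x + (2106/125)cos 3x + (7542/125)sin 3x
D D (D + E_alpha) f = 3cos x + sin x - (2072/25)cos 2x + (196/25)sin 2x + (22626/125)cos 3x - (6318/125)sin 3x


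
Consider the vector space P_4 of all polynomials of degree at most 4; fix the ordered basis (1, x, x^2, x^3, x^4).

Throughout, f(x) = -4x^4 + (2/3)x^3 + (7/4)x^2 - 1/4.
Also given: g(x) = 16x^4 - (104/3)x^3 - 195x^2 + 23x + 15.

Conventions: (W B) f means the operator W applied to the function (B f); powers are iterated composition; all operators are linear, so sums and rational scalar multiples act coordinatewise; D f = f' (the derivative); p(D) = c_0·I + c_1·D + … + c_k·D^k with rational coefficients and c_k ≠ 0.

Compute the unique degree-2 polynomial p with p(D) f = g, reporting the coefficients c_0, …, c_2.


p(D) = -4·I + 2·D + 4·D^2, i.e. c_0 = -4, c_1 = 2, c_2 = 4

D^0 f = -4x^4 + (2/3)x^3 + (7/4)x^2 - 1/4
D^1 f = -16x^3 + 2x^2 + (7/2)x
D^2 f = -48x^2 + 4x + 7/2
matching coefficients of g against c_0 f + c_1 Df + … from the top degree down determines the c_i
solution: c_0 = -4, c_1 = 2, c_2 = 4


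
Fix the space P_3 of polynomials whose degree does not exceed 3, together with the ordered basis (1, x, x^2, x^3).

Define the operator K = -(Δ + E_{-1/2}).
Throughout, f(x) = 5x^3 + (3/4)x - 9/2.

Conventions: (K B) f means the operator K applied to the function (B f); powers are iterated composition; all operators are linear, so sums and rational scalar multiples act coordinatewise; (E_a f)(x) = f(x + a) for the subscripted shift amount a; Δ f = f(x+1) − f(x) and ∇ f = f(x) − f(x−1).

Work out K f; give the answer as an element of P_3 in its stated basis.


g(x) = -5x^3 - (15/2)x^2 - (39/2)x - 1/4

Δ f = 15x^2 + 15x + 23/4
E_{-1/2} f = 5x^3 - (15/2)x^2 + (9/2)x - 11/2
(Δ + E_{-1/2}) f = 5x^3 + (15/2)x^2 + (39/2)x + 1/4
(-(Δ + E_{-1/2})) f = -5x^3 - (15/2)x^2 - (39/2)x - 1/4


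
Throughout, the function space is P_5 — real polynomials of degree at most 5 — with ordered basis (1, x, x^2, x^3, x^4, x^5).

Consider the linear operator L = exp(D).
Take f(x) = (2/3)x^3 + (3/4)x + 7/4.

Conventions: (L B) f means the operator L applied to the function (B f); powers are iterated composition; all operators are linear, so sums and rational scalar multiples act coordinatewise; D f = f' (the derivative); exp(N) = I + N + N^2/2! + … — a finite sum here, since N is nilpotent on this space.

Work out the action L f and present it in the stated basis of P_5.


order-1 term: 2x^2 + 3/4
order-2 term: 2x
order-3 term: 2/3
the series for exp(D) f terminates at order 3
exp(D) f = (2/3)x^3 + 2x^2 + (11/4)x + 19/6

the image equals g(x) = (2/3)x^3 + 2x^2 + (11/4)x + 19/6


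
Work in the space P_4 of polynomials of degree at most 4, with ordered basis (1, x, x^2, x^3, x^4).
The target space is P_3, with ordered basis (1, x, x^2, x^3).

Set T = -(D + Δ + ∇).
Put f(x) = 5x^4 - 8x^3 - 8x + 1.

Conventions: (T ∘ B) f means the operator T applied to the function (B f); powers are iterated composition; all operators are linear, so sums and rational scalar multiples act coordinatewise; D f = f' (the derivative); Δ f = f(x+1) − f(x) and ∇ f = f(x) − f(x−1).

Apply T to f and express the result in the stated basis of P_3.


the image equals g(x) = -60x^3 + 72x^2 - 40x + 40

D f = 20x^3 - 24x^2 - 8
Δ f = 20x^3 + 6x^2 - 4x - 11
∇ f = 20x^3 - 54x^2 + 44x - 21
(D + Δ + ∇) f = 60x^3 - 72x^2 + 40x - 40
(-(D + Δ + ∇)) f = -60x^3 + 72x^2 - 40x + 40


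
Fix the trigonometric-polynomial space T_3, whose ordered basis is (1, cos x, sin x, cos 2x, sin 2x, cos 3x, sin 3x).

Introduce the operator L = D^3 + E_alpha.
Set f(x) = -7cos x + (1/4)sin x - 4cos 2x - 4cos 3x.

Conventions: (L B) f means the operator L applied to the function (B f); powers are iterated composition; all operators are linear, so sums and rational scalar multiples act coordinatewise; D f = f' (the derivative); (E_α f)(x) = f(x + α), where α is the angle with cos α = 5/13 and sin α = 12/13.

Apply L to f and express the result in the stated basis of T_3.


the image equals g(x) = -(141/52)cos x - (23/52)sin x + (476/169)cos 2x - (4928/169)sin 2x + (8140/2197)cos 3x - (240588/2197)sin 3x

D f = (1/4)cos x + 7sin x + 8sin 2x + 12sin 3x
D D f = 7cos x - (1/4)sin x + 16cos 2x + 36cos 3x
D D D f = -(1/4)cos x - 7sin x - 32sin 2x - 108sin 3x
E_alpha f = -(32/13)cos x + (341/52)sin x + (476/169)cos 2x + (480/169)sin 2x + (8140/2197)cos 3x - (3312/2197)sin 3x
(D^3 + E_alpha) f = -(141/52)cos x - (23/52)sin x + (476/169)cos 2x - (4928/169)sin 2x + (8140/2197)cos 3x - (240588/2197)sin 3x


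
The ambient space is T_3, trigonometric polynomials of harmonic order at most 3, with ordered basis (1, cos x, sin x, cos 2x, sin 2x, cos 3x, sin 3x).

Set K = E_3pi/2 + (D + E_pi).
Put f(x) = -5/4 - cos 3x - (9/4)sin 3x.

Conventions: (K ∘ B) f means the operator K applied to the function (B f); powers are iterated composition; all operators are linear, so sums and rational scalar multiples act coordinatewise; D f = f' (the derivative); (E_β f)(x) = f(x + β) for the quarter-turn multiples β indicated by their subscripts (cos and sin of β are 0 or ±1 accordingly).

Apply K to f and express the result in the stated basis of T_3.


E_3pi/2 f = -5/4 - (9/4)cos 3x + sin 3x
D f = -(27/4)cos 3x + 3sin 3x
E_pi f = -5/4 + cos 3x + (9/4)sin 3x
(D + E_pi) f = -5/4 - (23/4)cos 3x + (21/4)sin 3x
(E_3pi/2 + (D + E_pi)) f = -5/2 - 8cos 3x + (25/4)sin 3x

the result is g(x) = -5/2 - 8cos 3x + (25/4)sin 3x


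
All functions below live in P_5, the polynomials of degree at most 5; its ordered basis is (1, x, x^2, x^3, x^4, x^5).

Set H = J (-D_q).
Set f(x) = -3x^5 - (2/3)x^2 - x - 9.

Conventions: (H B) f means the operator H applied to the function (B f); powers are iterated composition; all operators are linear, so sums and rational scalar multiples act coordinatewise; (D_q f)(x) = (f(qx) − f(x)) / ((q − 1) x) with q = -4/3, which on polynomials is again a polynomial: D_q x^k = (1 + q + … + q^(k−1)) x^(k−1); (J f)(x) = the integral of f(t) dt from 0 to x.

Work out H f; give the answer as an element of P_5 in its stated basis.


g(x) = (181/135)x^5 - (1/9)x^2 + x

D_q f = -(181/27)x^4 + (2/9)x - 1
(-D_q) f = (181/27)x^4 - (2/9)x + 1
J (-D_q) f = (181/135)x^5 - (1/9)x^2 + x


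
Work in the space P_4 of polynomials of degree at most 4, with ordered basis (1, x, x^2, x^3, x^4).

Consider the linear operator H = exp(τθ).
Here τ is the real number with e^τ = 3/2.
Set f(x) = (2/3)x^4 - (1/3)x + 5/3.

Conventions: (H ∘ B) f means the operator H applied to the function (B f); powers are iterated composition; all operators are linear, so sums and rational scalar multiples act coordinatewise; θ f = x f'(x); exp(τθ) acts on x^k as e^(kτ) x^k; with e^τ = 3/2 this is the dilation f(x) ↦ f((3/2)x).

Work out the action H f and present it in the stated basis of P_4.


exp(τθ) x^k = e^(kτ) x^k; with e^τ = 3/2 this sends x^k to (3/2)^k x^k
x ↦ 3/2 x
x^4 ↦ 81/16 x^4
applying this coordinatewise to f: exp(τθ) f = (27/8)x^4 - (1/2)x + 5/3

the result is g(x) = (27/8)x^4 - (1/2)x + 5/3


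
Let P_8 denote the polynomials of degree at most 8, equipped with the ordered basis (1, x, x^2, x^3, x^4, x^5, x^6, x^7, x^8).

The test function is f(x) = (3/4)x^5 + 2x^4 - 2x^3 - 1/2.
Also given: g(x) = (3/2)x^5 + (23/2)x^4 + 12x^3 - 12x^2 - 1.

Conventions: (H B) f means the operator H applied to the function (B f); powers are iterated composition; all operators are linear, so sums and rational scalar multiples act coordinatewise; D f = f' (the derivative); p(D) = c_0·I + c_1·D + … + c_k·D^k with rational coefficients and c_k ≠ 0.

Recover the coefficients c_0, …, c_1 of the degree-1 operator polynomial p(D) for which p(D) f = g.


D^0 f = (3/4)x^5 + 2x^4 - 2x^3 - 1/2
D^1 f = (15/4)x^4 + 8x^3 - 6x^2
matching coefficients of g against c_0 f + c_1 Df + … from the top degree down determines the c_i
solution: c_0 = 2, c_1 = 2

c_0 = 2, c_1 = 2


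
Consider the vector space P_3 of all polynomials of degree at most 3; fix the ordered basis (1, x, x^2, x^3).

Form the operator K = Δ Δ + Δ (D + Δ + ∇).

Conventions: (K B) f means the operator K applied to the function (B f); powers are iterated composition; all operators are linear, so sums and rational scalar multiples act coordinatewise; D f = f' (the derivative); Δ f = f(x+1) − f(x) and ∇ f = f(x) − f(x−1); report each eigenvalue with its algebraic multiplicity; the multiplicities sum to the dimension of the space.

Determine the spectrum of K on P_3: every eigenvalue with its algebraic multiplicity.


image of 1: 0
image of x: 0
image of x^2: 8
image of x^3: 24x + 15
the matrix is upper triangular; its diagonal is (0, 0, 0, 0)
for a triangular matrix the eigenvalues are the diagonal entries, with algebraic multiplicity their repetition count

λ = 0 (multiplicity 4)
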